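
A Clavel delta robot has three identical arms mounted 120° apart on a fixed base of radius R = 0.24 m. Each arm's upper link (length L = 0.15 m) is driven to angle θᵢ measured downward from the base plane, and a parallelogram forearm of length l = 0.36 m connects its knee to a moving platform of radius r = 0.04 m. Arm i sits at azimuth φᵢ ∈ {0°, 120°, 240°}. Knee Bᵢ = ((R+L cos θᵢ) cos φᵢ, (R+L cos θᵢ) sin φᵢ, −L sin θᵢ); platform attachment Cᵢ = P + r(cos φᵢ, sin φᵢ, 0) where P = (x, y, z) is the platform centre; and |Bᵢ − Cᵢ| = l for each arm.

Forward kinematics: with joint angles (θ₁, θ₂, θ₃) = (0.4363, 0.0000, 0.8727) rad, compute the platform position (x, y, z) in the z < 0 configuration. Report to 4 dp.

S1 = (0.3359·cos0.0°, 0.3359·sin0.0°, -0.0634) = (0.3359, 0.0000, -0.0634)
φ2=120.0°: virtual centre (-0.1750, 0.3031, 0.0000), radius l
φ3=240.0°: virtual centre (-0.1482, -0.2567, -0.1149), radius l
eliminate P² terms by subtracting sphere 1 from 2 and 3
[-1.0219 0.6062 0.1268]·P = 0.0056;  [-0.9683 -0.5134 -0.1030]·P = -0.0158
Cramer: x(z) = 0.0060+0.0024z;  y(z) = 0.0194-0.2052z
into |P−S₁|² = l²: 1.0421z² + 0.1172z + -0.0164 = 0;  Δ = 0.0819;  z = -0.1936 or 0.0811 → z<0 root = -0.1936
x = 0.0056, y = 0.0591

(0.0056, 0.0591, -0.1936)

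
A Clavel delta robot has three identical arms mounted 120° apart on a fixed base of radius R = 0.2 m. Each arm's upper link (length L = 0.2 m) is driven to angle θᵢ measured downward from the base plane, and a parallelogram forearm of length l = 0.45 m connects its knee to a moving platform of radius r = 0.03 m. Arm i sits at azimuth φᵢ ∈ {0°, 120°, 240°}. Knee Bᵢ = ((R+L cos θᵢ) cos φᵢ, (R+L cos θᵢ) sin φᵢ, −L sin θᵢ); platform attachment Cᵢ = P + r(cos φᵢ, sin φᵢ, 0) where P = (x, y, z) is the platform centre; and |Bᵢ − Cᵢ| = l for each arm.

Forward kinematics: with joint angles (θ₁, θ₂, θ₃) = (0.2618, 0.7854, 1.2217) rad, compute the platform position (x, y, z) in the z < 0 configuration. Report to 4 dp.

(0.1318, 0.0782, -0.4297)

O1 = (0.3632·cos0.0°, 0.3632·sin0.0°, -0.0518) = (0.3632, 0.0000, -0.0518)
arm 2 at φ=120.0°: (R−r)+L cos θ2 = 0.3114;  O2 = (-0.1557, 0.2697, -0.1414)
O3 = (0.2384·cos240.0°, 0.2384·sin240.0°, -0.1879) = (-0.1192, -0.2065, -0.1879)
subtract pairs → two planes through P
[-1.0378 0.5394 -0.1793]·P = -0.0176;  [-0.9648 -0.4129 -0.2723]·P = -0.0424
det = 0.9489;  x = 0.0318+-0.2328z,  y = 0.0285+-0.1155z
into |P−O₁|² = l²: 1.0676z² + 0.2513z + -0.0892 = 0;  Δ = 0.4439;  z = -0.4297 or 0.1944 → z<0 root = -0.4297
x = 0.1318, y = 0.0782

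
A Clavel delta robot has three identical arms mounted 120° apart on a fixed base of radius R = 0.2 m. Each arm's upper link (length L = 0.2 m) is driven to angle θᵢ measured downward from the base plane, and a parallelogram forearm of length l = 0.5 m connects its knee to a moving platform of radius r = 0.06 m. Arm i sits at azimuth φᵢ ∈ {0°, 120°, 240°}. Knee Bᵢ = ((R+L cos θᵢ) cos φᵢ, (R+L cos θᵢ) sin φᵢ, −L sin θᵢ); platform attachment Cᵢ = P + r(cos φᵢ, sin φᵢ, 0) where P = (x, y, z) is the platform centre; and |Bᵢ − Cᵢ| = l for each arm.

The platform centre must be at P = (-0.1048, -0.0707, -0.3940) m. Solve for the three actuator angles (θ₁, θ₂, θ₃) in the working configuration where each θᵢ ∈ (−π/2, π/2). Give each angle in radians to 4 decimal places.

θ₁ = 0.6107, θ₂ = 0.2618, θ₃ = -0.2619

rotate P by −φ1: (-0.1048, -0.0707, -0.3940)
  e−x'=0.2448;  (l²−L²−(e−x')²−y'²−z²)/2L = -0.0254
  √(A²+B²)=0.4639;  θ1 = -1.0148+1.6256 ≈ 0.6107
arm 2 (φ=120.0°): x'=-0.0088, y'=0.1261
  A=0.1488, B=-0.3940, C=(l²−L²−A²−y'²−z²)/(2L)=0.0418
  √(A²+B²)=0.4212;  θ2 = -1.2096+1.4714 ≈ 0.2618
φ3=240.0° → target in arm frame (0.1136, -0.0554)
  A=0.0264, B=-0.3940, C=(l²−L²−A²−y'²−z²)/(2L)=0.1275
  θ3 = atan2(B,A) + arccos(C/0.3949) = -0.2619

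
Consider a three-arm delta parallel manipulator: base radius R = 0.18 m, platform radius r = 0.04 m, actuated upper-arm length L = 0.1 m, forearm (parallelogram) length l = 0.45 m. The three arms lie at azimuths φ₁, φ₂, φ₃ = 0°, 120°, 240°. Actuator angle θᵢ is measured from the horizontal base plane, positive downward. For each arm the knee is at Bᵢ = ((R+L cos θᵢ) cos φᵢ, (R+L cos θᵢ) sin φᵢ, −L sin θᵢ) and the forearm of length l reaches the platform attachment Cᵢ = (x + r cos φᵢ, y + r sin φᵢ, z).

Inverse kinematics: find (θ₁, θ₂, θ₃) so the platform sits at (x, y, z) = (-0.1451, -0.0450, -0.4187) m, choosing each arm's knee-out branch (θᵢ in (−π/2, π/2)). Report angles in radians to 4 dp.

θ₁ = 1.3088, θ₂ = 0.4362, θ₃ = -0.0005

φ1=0.0° → target in arm frame (-0.1451, -0.0450)
  A=0.2851, B=-0.4187, C=(l²−L²−A²−y'²−z²)/(2L)=-0.3306
  θ1 = atan2(B,A) + arccos(C/0.5065) = 1.3088
rotate P by −φ2: (0.0336, 0.1482, -0.4187)
  A cos θ + B sin θ = C:  0.1064·cos θ + -0.4187·sin θ = -0.0804
  γ=atan2(-0.4187,0.1064)=-1.3219;  ψ=arccos(-0.1862)=1.7581;  θ2=γ+ψ≈0.4362
rotate P by −φ3: (0.1115, -0.1032, -0.4187)
  A cos θ + B sin θ = C:  0.0285·cos θ + -0.4187·sin θ = 0.0287
  θ3 = atan2(B,A) + arccos(C/0.4197) = -0.0005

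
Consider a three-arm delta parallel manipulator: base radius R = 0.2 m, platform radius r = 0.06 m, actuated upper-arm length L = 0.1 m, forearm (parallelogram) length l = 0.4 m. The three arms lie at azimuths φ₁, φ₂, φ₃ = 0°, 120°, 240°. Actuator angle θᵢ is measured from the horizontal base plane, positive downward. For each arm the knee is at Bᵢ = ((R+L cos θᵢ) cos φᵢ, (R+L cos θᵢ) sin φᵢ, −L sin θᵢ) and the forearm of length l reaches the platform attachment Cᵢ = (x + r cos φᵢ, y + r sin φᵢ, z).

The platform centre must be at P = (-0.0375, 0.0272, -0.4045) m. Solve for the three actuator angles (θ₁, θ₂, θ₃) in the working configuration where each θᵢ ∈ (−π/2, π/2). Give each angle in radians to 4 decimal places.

θ₁ = 0.9594, θ₂ = 0.5235, θ₃ = 0.7852

arm 1 (φ=0.0°): x'=-0.0375, y'=0.0272
  A cos θ + B sin θ = C:  0.1775·cos θ + -0.4045·sin θ = -0.2293
  γ=atan2(-0.4045,0.1775)=-1.1573;  ψ=arccos(-0.5192)=2.1167;  θ1=γ+ψ≈0.9594
φ2=120.0° → target in arm frame (0.0423, 0.0189)
  A cos θ + B sin θ = C:  0.0977·cos θ + -0.4045·sin θ = -0.1176
  √(A²+B²)=0.4161;  θ2 = -1.3338+1.8573 ≈ 0.5235
rotate P by −φ3: (-0.0048, -0.0461, -0.4045)
  A=0.1448, B=-0.4045, C=(l²−L²−A²−y'²−z²)/(2L)=-0.1836
  θ3 = atan2(B,A) + arccos(C/0.4296) = 0.7852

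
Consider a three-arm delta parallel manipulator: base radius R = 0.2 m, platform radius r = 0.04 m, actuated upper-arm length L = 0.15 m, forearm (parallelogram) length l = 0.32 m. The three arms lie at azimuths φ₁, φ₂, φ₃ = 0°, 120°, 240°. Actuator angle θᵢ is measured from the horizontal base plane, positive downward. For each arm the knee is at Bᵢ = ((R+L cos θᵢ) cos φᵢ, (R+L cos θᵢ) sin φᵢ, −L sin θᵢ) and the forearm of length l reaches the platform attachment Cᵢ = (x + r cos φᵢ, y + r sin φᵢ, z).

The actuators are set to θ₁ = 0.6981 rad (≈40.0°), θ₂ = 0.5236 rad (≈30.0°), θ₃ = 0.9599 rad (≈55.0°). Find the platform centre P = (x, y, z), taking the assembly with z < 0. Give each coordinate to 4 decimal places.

(0.0063, 0.0428, -0.2651)

arm 1 at φ=0.0°: ρ1 = 0.2749;  centre 1 = (0.2749, 0.0000, -0.0964)
φ2=120.0°: virtual centre (-0.1450, 0.2511, -0.0750), radius l
centre 3 = (0.2460·cos240.0°, 0.2460·sin240.0°, -0.1229) = (-0.1230, -0.2131, -0.1229)
eliminate P² terms by subtracting sphere 1 from 2 and 3
[-0.8397 0.5021 0.0428]·P = 0.0048;  [-0.7959 -0.4262 -0.0529]·P = -0.0092
Cramer: x(z) = 0.0034-0.0110z;  y(z) = 0.0153-0.1037z
quadratic in z: (1.0109)z²+(0.1956)z+(-0.0192)=0, √Δ=0.3402 → z ∈ {-0.2651, 0.0715}; z = -0.2651 (taking z<0)
x = 0.0063, y = 0.0428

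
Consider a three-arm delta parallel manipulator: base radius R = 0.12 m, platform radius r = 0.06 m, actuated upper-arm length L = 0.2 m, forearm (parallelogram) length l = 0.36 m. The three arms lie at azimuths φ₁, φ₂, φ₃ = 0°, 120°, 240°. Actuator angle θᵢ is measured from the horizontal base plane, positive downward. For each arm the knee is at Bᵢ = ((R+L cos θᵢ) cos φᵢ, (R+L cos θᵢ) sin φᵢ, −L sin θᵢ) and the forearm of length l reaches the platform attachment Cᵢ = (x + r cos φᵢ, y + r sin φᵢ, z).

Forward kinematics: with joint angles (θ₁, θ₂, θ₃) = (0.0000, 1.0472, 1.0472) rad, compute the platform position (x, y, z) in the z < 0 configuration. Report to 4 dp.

(0.1983, 0.0000, -0.3547)

centre 1 = (0.2600·cos0.0°, 0.2600·sin0.0°, 0.0000) = (0.2600, 0.0000, 0.0000)
centre 2 = (0.1600·cos120.0°, 0.1600·sin120.0°, -0.1732) = (-0.0800, 0.1386, -0.1732)
centre 3 = (0.1600·cos240.0°, 0.1600·sin240.0°, -0.1732) = (-0.0800, -0.1386, -0.1732)
|centre ₂|²−|centre ₁|² = -0.0120;  |centre ₃|²−|centre ₁|² = -0.0120
linear system: -0.6800x+0.2771y = -0.0120−-0.3464z; -0.6800x+-0.2771y = -0.0120−-0.3464z
det = 0.3769;  x = 0.0176+-0.5094z,  y = 0.0000+0.0000z
quadratic in z: (1.2595)z²+(0.2469)z+(-0.0709)=0, √Δ=0.6465 → z ∈ {-0.3547, 0.1586}; z = -0.3547 (taking z<0)
x = 0.1983, y = 0.0000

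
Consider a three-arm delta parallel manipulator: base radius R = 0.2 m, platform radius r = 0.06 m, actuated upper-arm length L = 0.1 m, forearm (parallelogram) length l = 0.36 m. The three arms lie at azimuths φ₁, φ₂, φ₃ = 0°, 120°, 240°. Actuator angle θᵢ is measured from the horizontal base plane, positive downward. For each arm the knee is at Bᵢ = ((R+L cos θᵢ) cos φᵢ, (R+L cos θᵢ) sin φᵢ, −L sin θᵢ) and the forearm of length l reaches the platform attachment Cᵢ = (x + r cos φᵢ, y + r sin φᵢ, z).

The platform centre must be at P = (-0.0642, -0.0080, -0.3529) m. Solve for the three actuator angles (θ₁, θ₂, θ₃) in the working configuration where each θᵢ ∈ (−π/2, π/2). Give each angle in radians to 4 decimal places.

θ₁ = 1.1344, θ₂ = 0.6109, θ₃ = 0.5235

φ1=0.0° → target in arm frame (-0.0642, -0.0080)
  A=0.2042, B=-0.3529, C=(l²−L²−A²−y'²−z²)/(2L)=-0.2335
  √(A²+B²)=0.4077;  θ1 = -1.0462+2.1806 ≈ 1.1344
rotate P by −φ2: (0.0252, 0.0596, -0.3529)
  e−x'=0.1148;  (l²−L²−(e−x')²−y'²−z²)/2L = -0.1084
  θ2 = atan2(B,A) + arccos(C/0.3711) = 0.6109
rotate P by −φ3: (0.0390, -0.0516, -0.3529)
  e−x'=0.1010;  (l²−L²−(e−x')²−y'²−z²)/2L = -0.0890
  θ3 = atan2(B,A) + arccos(C/0.3671) = 0.5235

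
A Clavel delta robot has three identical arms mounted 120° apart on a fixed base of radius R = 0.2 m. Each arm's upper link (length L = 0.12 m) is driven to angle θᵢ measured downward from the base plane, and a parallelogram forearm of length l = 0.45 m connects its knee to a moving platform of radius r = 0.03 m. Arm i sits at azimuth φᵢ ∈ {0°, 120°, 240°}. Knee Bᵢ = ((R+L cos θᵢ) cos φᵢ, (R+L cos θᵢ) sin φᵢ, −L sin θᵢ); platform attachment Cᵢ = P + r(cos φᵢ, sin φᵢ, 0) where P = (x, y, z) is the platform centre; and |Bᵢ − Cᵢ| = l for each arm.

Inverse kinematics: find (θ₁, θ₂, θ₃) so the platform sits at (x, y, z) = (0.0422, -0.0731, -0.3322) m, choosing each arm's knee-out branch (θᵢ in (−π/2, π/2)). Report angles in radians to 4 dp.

rotate P by −φ1: (0.0422, -0.0731, -0.3322)
  A cos θ + B sin θ = C:  0.1278·cos θ + -0.3322·sin θ = 0.2336
  γ=atan2(-0.3322,0.1278)=-1.2035;  ψ=arccos(0.6563)=0.8549;  θ1=γ+ψ≈-0.3487
φ2=120.0° → target in arm frame (-0.0844, 0.0000)
  A cos θ + B sin θ = C:  0.2544·cos θ + -0.3322·sin θ = 0.0543
  θ2 = atan2(B,A) + arccos(C/0.4184) = 0.5235
rotate P by −φ3: (0.0422, 0.0731, -0.3322)
  A=0.1278, B=-0.3322, C=(l²−L²−A²−y'²−z²)/(2L)=0.2336
  √(A²+B²)=0.3559;  θ3 = -1.2036+0.8548 ≈ -0.3487

θ₁ = -0.3487, θ₂ = 0.5235, θ₃ = -0.3487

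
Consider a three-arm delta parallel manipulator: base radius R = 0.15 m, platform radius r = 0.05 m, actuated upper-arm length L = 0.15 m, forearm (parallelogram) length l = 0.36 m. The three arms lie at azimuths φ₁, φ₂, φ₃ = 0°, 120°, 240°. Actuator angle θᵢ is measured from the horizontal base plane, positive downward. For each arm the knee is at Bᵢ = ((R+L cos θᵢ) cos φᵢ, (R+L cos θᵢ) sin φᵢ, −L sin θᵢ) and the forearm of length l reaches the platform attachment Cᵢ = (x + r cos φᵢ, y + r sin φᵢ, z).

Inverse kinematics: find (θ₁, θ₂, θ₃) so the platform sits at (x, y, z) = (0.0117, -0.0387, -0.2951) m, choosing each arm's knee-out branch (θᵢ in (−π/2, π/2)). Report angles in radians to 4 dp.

θ₁ = 0.1745, θ₂ = 0.4360, θ₃ = 0.0871

φ1=0.0° → target in arm frame (0.0117, -0.0387)
  A=0.0883, B=-0.2951, C=(l²−L²−A²−y'²−z²)/(2L)=0.0357
  γ=atan2(-0.2951,0.0883)=-1.2801;  ψ=arccos(0.1160)=1.4545;  θ1=γ+ψ≈0.1745
rotate P by −φ2: (-0.0394, 0.0092, -0.2951)
  A cos θ + B sin θ = C:  0.1394·cos θ + -0.2951·sin θ = 0.0017
  γ=atan2(-0.2951,0.1394)=-1.1296;  ψ=arccos(0.0052)=1.5656;  θ2=γ+ψ≈0.4360
rotate P by −φ3: (0.0277, 0.0295, -0.2951)
  e−x'=0.0723;  (l²−L²−(e−x')²−y'²−z²)/2L = 0.0464
  θ3 = atan2(B,A) + arccos(C/0.3038) = 0.0871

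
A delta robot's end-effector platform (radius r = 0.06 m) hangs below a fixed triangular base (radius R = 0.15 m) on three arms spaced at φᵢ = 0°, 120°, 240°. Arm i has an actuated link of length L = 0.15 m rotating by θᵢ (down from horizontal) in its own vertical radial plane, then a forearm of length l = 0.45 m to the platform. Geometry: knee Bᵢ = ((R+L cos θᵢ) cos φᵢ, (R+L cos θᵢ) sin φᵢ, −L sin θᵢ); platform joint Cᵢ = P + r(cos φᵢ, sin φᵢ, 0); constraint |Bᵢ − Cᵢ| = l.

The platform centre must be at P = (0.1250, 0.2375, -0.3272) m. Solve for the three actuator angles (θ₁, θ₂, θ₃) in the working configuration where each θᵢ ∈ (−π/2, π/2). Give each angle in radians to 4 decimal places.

rotate P by −φ1: (0.1250, 0.2375, -0.3272)
  e−x'=-0.0350;  (l²−L²−(e−x')²−y'²−z²)/2L = 0.0510
  γ=atan2(-0.3272,-0.0350)=-1.6774;  ψ=arccos(0.1551)=1.4151;  θ1=γ+ψ≈-0.2623
φ2=120.0° → target in arm frame (0.1432, -0.2270)
  A=-0.0532, B=-0.3272, C=(l²−L²−A²−y'²−z²)/(2L)=0.0619
  √(A²+B²)=0.3315;  θ2 = -1.7319+1.3828 ≈ -0.3491
φ3=240.0° → target in arm frame (-0.2682, -0.0105)
  e−x'=0.3582;  (l²−L²−(e−x')²−y'²−z²)/2L = -0.1849
  θ3 = atan2(B,A) + arccos(C/0.4851) = 1.2215

θ₁ = -0.2623, θ₂ = -0.3491, θ₃ = 1.2215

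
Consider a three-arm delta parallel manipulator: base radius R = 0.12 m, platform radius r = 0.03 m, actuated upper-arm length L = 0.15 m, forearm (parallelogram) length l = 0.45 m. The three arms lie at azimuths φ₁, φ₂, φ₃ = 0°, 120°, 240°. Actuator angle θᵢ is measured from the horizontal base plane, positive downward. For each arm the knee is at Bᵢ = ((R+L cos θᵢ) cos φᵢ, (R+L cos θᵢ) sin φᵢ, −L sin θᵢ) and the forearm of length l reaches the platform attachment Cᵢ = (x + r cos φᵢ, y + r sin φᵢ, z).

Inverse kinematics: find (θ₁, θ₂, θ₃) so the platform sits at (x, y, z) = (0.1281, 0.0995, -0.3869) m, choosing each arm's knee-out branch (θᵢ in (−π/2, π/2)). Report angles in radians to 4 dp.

rotate P by −φ1: (0.1281, 0.0995, -0.3869)
  e−x'=-0.0381;  (l²−L²−(e−x')²−y'²−z²)/2L = 0.0632
  √(A²+B²)=0.3888;  θ1 = -1.6690+1.4075 ≈ -0.2614
φ2=120.0° → target in arm frame (0.0221, -0.1607)
  A=0.0679, B=-0.3869, C=(l²−L²−A²−y'²−z²)/(2L)=-0.0004
  γ=atan2(-0.3869,0.0679)=-1.3971;  ψ=arccos(-0.0010)=1.5718;  θ2=γ+ψ≈0.1747
arm 3 (φ=240.0°): x'=-0.1502, y'=0.0612
  e−x'=0.2402;  (l²−L²−(e−x')²−y'²−z²)/2L = -0.1038
  θ3 = atan2(B,A) + arccos(C/0.4554) = 0.7856

θ₁ = -0.2614, θ₂ = 0.1747, θ₃ = 0.7856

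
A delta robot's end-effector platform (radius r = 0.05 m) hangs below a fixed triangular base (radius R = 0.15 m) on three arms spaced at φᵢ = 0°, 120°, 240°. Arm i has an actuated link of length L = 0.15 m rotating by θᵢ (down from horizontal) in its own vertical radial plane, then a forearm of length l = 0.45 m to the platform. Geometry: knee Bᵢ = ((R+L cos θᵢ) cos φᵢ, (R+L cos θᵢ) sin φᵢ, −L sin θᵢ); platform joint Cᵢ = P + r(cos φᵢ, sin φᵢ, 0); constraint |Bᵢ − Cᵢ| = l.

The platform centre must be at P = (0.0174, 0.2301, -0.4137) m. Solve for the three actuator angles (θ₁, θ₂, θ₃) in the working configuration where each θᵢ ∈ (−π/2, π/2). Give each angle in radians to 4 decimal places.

θ₁ = 0.6111, θ₂ = -0.0870, θ₃ = 1.3092

rotate P by −φ1: (0.0174, 0.2301, -0.4137)
  A cos θ + B sin θ = C:  0.0826·cos θ + -0.4137·sin θ = -0.1697
  √(A²+B²)=0.4219;  θ1 = -1.3737+1.9848 ≈ 0.6111
arm 2 (φ=120.0°): x'=0.1906, y'=-0.1301
  A cos θ + B sin θ = C:  -0.0906·cos θ + -0.4137·sin θ = -0.0543
  γ=atan2(-0.4137,-0.0906)=-1.7863;  ψ=arccos(-0.1282)=1.6993;  θ2=γ+ψ≈-0.0870
φ3=240.0° → target in arm frame (-0.2080, -0.1000)
  A cos θ + B sin θ = C:  0.3080·cos θ + -0.4137·sin θ = -0.3200
  √(A²+B²)=0.5157;  θ3 = -0.9309+2.2401 ≈ 1.3092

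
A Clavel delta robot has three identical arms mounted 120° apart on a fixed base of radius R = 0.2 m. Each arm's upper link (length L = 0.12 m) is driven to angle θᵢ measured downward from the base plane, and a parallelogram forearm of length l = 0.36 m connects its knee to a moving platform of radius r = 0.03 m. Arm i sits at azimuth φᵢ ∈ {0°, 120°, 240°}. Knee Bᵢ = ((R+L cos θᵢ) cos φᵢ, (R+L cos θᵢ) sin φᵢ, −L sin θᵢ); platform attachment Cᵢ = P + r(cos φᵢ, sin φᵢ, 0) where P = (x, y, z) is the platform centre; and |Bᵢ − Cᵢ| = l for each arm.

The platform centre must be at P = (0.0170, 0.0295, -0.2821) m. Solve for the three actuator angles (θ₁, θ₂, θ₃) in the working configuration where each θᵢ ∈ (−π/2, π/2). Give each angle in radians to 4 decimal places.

rotate P by −φ1: (0.0170, 0.0295, -0.2821)
  A=0.1530, B=-0.2821, C=(l²−L²−A²−y'²−z²)/(2L)=0.0473
  θ1 = atan2(B,A) + arccos(C/0.3209) = 0.3492
φ2=120.0° → target in arm frame (0.0170, -0.0295)
  A cos θ + B sin θ = C:  0.1530·cos θ + -0.2821·sin θ = 0.0473
  γ=atan2(-0.2821,0.1530)=-1.0740;  ψ=arccos(0.1475)=1.4228;  θ2=γ+ψ≈0.3488
rotate P by −φ3: (-0.0340, 0.0000, -0.2821)
  A=0.2040, B=-0.2821, C=(l²−L²−A²−y'²−z²)/(2L)=-0.0251
  γ=atan2(-0.2821,0.2040)=-0.9446;  ψ=arccos(-0.0720)=1.6429;  θ3=γ+ψ≈0.6983

θ₁ = 0.3492, θ₂ = 0.3488, θ₃ = 0.6983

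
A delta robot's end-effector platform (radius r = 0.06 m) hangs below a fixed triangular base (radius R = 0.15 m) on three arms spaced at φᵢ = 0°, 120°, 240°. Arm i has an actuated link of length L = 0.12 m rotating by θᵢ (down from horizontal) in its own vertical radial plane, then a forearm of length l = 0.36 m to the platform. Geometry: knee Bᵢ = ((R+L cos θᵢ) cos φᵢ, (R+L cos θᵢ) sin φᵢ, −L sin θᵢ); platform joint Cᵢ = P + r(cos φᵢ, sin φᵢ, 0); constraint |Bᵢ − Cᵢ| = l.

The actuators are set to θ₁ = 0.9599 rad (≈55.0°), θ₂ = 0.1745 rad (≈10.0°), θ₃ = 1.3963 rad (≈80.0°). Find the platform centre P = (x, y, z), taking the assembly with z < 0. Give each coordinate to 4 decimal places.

(-0.0168, 0.1589, -0.3694)

arm 1 at φ=0.0°: (R−r)+L cos θ1 = 0.1588;  O1 = (0.1588, 0.0000, -0.0983)
arm 2 at φ=120.0°: (R−r)+L cos θ2 = 0.2082;  O2 = (-0.1041, 0.1803, -0.0208)
O3 = (0.1108·cos240.0°, 0.1108·sin240.0°, -0.1182) = (-0.0554, -0.0960, -0.1182)
subtract pairs → two planes through P
linear system: -0.5258x+0.3606y = 0.0089−0.1549z; -0.4285x+-0.1920y = -0.0086−-0.0398z
det = 0.2555;  x = 0.0055+0.0603z,  y = 0.0327+-0.3417z
into |P−O₁|² = l²: 1.1204z² + 0.1558z + -0.0954 = 0;  Δ = 0.4517;  z = -0.3694 or 0.2304 → z<0 root = -0.3694
x = -0.0168, y = 0.1589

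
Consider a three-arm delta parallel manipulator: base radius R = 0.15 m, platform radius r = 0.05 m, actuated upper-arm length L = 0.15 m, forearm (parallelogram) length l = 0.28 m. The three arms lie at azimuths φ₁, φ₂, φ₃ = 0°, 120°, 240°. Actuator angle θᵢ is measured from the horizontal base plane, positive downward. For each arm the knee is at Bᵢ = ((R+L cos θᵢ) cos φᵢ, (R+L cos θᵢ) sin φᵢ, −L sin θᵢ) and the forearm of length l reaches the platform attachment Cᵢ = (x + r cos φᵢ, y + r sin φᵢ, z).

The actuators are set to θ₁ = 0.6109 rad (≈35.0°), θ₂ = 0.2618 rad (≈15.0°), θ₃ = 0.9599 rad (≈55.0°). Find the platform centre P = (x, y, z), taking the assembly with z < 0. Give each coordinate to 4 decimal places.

(0.0039, 0.0713, -0.2453)

φ1=0.0°: virtual centre (0.2229, 0.0000, -0.0860), radius l
φ2=120.0°: virtual centre (-0.1224, 0.2121, -0.0388), radius l
φ3=240.0°: virtual centre (-0.0930, -0.1611, -0.1229), radius l
|O₂|²−|O₁|² = 0.0044;  |O₃|²−|O₁|² = -0.0074
[-0.6906 0.4242 0.0944]·P = 0.0044;  [-0.6318 -0.3222 -0.0737]·P = -0.0074
Cramer: x(z) = 0.0035-0.0017z;  y(z) = 0.0160-0.2253z
sphere 1 gives Az²+Bz+C=0 with A=1.0508, B=0.1656, C=-0.0226;  B²−4AC=0.1224;  roots -0.2453, 0.0877;  negative root z = -0.2453
x = 0.0039, y = 0.0713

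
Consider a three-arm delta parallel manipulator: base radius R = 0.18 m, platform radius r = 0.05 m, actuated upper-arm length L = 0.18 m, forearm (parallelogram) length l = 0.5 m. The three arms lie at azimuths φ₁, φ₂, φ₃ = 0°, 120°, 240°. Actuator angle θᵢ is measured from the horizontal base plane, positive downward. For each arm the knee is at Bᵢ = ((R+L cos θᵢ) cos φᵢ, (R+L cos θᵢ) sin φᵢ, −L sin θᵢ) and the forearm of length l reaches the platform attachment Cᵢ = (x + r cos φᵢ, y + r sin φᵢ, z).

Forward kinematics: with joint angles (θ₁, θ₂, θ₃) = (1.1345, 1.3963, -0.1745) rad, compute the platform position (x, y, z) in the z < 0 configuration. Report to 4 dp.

(-0.0881, -0.2696, -0.4644)

arm 1 at φ=0.0°: (R−r)+L cos θ1 = 0.2061;  centre 1 = (0.2061, 0.0000, -0.1631)
arm 2 at φ=120.0°: (R−r)+L cos θ2 = 0.1613;  centre 2 = (-0.0806, 0.1396, -0.1773)
arm 3 at φ=240.0°: (R−r)+L cos θ3 = 0.3073;  centre 3 = (-0.1536, -0.2661, 0.0313)
subtract pairs → two planes through P
[-0.5734 0.2793 -0.0283]·P = -0.0117;  [-0.7194 -0.5322 0.3888]·P = 0.0263
Cramer: x(z) = -0.0023+0.1848z;  y(z) = -0.0464+0.4806z
into |P−centre ₁|² = l²: 1.2652z² + 0.2047z + -0.1778 = 0;  Δ = 0.9419;  z = -0.4644 or 0.3026 → z<0 root = -0.4644
x = -0.0881, y = -0.2696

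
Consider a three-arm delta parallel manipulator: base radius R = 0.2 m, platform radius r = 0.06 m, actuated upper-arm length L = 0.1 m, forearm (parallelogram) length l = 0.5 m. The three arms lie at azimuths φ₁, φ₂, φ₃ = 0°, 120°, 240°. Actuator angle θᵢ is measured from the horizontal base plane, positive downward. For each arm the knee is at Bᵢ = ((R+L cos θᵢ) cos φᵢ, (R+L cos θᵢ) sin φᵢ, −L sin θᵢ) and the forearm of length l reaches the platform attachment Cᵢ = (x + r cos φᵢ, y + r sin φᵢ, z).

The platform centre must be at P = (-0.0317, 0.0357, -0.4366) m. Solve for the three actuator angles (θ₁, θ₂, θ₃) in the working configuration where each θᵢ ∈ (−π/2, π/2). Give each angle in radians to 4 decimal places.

rotate P by −φ1: (-0.0317, 0.0357, -0.4366)
  e−x'=0.1717;  (l²−L²−(e−x')²−y'²−z²)/2L = 0.0931
  θ1 = atan2(B,A) + arccos(C/0.4691) = 0.1749
φ2=120.0° → target in arm frame (0.0468, 0.0096)
  A cos θ + B sin θ = C:  0.0932·cos θ + -0.4366·sin θ = 0.2030
  θ2 = atan2(B,A) + arccos(C/0.4464) = -0.2616
rotate P by −φ3: (-0.0151, -0.0453, -0.4366)
  A=0.1551, B=-0.4366, C=(l²−L²−A²−y'²−z²)/(2L)=0.1164
  θ3 = atan2(B,A) + arccos(C/0.4633) = 0.0873

θ₁ = 0.1749, θ₂ = -0.2616, θ₃ = 0.0873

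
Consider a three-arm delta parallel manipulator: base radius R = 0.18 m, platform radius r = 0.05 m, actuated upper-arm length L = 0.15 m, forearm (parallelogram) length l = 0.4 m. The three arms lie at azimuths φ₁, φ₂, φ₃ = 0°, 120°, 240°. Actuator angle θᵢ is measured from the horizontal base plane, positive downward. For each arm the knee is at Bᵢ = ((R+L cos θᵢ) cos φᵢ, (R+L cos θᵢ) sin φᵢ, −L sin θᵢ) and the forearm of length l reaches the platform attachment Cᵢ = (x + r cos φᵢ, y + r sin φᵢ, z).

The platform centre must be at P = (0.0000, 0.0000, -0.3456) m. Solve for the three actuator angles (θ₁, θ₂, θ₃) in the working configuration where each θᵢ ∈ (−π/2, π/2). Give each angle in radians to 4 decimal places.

arm 1 (φ=0.0°): x'=0.0000, y'=0.0000
  A cos θ + B sin θ = C:  0.1300·cos θ + -0.3456·sin θ = 0.0039
  γ=atan2(-0.3456,0.1300)=-1.2110;  ψ=arccos(0.0105)=1.5603;  θ1=γ+ψ≈0.3493
rotate P by −φ2: (0.0000, 0.0000, -0.3456)
  A=0.1300, B=-0.3456, C=(l²−L²−A²−y'²−z²)/(2L)=0.0039
  θ2 = atan2(B,A) + arccos(C/0.3692) = 0.3493
φ3=240.0° → target in arm frame (0.0000, 0.0000)
  A=0.1300, B=-0.3456, C=(l²−L²−A²−y'²−z²)/(2L)=0.0039
  θ3 = atan2(B,A) + arccos(C/0.3692) = 0.3493

θ₁ = 0.3493, θ₂ = 0.3493, θ₃ = 0.3493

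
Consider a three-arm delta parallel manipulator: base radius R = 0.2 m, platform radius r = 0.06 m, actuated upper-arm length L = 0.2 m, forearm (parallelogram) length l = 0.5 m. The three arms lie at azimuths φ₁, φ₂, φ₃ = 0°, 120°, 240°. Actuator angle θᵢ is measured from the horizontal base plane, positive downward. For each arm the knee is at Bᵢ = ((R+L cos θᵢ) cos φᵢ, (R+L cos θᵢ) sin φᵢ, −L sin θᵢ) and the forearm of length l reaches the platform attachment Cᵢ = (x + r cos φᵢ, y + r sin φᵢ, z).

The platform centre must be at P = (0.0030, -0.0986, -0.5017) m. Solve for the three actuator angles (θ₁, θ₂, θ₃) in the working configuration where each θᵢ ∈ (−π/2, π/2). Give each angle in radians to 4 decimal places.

rotate P by −φ1: (0.0030, -0.0986, -0.5017)
  A cos θ + B sin θ = C:  0.1370·cos θ + -0.5017·sin θ = -0.1755
  √(A²+B²)=0.5201;  θ1 = -1.3042+1.9150 ≈ 0.6108
φ2=120.0° → target in arm frame (-0.0869, 0.0467)
  A=0.2269, B=-0.5017, C=(l²−L²−A²−y'²−z²)/(2L)=-0.2384
  √(A²+B²)=0.5506;  θ2 = -1.1461+2.0186 ≈ 0.8725
rotate P by −φ3: (0.0839, 0.0519, -0.5017)
  e−x'=0.0561;  (l²−L²−(e−x')²−y'²−z²)/2L = -0.1189
  θ3 = atan2(B,A) + arccos(C/0.5048) = 0.3491

θ₁ = 0.6108, θ₂ = 0.8725, θ₃ = 0.3491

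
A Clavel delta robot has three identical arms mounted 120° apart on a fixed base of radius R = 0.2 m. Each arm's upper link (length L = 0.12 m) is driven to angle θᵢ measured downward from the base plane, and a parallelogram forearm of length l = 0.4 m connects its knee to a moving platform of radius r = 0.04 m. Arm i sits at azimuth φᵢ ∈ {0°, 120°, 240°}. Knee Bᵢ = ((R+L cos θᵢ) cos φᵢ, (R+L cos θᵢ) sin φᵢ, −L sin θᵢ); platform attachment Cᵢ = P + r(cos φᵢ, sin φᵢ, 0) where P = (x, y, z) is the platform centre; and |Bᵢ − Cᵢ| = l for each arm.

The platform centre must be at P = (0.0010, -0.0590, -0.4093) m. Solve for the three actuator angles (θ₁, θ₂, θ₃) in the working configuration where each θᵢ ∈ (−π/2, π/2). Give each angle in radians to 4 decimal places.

θ₁ = 0.8723, θ₂ = 1.1339, θ₃ = 0.6107

rotate P by −φ1: (0.0010, -0.0590, -0.4093)
  A cos θ + B sin θ = C:  0.1590·cos θ + -0.4093·sin θ = -0.2112
  √(A²+B²)=0.4391;  θ1 = -1.2003+2.0726 ≈ 0.8723
φ2=120.0° → target in arm frame (-0.0516, 0.0286)
  e−x'=0.2116;  (l²−L²−(e−x')²−y'²−z²)/2L = -0.2813
  θ2 = atan2(B,A) + arccos(C/0.4608) = 1.1339
arm 3 (φ=240.0°): x'=0.0506, y'=0.0304
  A cos θ + B sin θ = C:  0.1094·cos θ + -0.4093·sin θ = -0.1451
  θ3 = atan2(B,A) + arccos(C/0.4237) = 0.6107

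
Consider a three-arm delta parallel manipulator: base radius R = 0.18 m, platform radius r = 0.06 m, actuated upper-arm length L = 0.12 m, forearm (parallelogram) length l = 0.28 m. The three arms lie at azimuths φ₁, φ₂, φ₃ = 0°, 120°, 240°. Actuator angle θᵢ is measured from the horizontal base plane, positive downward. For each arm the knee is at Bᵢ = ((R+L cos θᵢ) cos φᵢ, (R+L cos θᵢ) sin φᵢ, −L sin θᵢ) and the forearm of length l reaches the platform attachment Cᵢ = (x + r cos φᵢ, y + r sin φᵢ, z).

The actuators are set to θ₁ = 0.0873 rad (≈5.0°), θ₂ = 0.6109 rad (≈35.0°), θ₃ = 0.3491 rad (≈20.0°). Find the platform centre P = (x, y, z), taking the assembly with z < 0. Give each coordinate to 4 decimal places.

centre 1 = (0.2395·cos0.0°, 0.2395·sin0.0°, -0.0105) = (0.2395, 0.0000, -0.0105)
φ2=120.0°: virtual centre (-0.1091, 0.1890, -0.0688), radius l
centre 3 = (0.2328·cos240.0°, 0.2328·sin240.0°, -0.0410) = (-0.1164, -0.2016, -0.0410)
|centre ₂|²−|centre ₁|² = -0.0051;  |centre ₃|²−|centre ₁|² = -0.0016
plane₁₂: -0.6974x+0.3781y+-0.1167z = -0.0051
Cramer: x(z) = 0.0049-0.1276z;  y(z) = -0.0045+0.0735z
quadratic in z: (1.0217)z²+(0.0801)z+(-0.0232)=0, √Δ=0.3181 → z ∈ {-0.1949, 0.1165}; z = -0.1949 (taking z<0)
x = 0.0297, y = -0.0189

(0.0297, -0.0189, -0.1949)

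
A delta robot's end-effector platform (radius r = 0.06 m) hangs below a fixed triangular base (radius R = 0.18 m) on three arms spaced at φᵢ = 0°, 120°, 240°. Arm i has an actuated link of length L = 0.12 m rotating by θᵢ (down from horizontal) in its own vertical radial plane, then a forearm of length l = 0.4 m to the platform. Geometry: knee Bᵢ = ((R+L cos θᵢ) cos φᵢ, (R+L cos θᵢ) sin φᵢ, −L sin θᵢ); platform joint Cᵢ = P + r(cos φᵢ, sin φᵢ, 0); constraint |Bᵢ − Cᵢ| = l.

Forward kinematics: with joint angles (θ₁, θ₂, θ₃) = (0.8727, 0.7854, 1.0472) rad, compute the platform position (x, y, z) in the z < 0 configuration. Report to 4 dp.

φ1=0.0°: virtual centre (0.1971, 0.0000, -0.0919), radius l
φ2=120.0°: virtual centre (-0.1024, 0.1774, -0.0849), radius l
O3 = (0.1800·cos240.0°, 0.1800·sin240.0°, -0.1039) = (-0.0900, -0.1559, -0.1039)
|O₂|²−|O₁|² = 0.0019;  |O₃|²−|O₁|² = -0.0041
[-0.5991 0.3548 0.0142]·P = 0.0019;  [-0.5743 -0.3118 -0.0240]·P = -0.0041
Cramer: x(z) = 0.0023-0.0105z;  y(z) = 0.0090-0.0576z
quadratic in z: (1.0034)z²+(0.1869)z+(-0.1135)=0, √Δ=0.7003 → z ∈ {-0.4421, 0.2558}; z = -0.4421 (taking z<0)
x = 0.0069, y = 0.0345

(0.0069, 0.0345, -0.4421)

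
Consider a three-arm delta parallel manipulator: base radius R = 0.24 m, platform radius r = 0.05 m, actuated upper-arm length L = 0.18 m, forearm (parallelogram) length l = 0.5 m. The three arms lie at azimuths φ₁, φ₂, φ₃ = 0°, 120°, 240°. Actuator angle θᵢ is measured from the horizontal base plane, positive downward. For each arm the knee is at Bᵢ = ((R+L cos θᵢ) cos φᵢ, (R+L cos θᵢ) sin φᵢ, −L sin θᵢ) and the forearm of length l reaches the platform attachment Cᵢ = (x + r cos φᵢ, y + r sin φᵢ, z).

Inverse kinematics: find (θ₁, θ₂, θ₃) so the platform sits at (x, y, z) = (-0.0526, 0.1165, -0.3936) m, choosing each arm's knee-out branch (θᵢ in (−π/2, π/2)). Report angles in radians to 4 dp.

θ₁ = 0.6110, θ₂ = -0.2622, θ₃ = 0.6981

arm 1 (φ=0.0°): x'=-0.0526, y'=0.1165
  A=0.2426, B=-0.3936, C=(l²−L²−A²−y'²−z²)/(2L)=-0.0271
  √(A²+B²)=0.4624;  θ1 = -1.0184+1.6294 ≈ 0.6110
rotate P by −φ2: (0.1272, -0.0127, -0.3936)
  A cos θ + B sin θ = C:  0.0628·cos θ + -0.3936·sin θ = 0.1627
  √(A²+B²)=0.3986;  θ2 = -1.4126+1.1503 ≈ -0.2622
φ3=240.0° → target in arm frame (-0.0746, -0.1038)
  A=0.2646, B=-0.3936, C=(l²−L²−A²−y'²−z²)/(2L)=-0.0503
  γ=atan2(-0.3936,0.2646)=-0.9789;  ψ=arccos(-0.1060)=1.6770;  θ3=γ+ψ≈0.6981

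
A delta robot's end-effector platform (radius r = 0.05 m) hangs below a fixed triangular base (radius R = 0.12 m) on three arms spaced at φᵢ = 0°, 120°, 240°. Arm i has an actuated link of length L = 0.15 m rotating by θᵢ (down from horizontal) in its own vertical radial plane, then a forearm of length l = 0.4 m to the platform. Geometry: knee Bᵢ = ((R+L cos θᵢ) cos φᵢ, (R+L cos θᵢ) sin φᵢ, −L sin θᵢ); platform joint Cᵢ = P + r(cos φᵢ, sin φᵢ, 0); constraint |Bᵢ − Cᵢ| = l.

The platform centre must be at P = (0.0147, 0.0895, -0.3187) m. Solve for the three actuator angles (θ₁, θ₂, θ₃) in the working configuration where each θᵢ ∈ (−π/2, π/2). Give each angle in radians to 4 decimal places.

arm 1 (φ=0.0°): x'=0.0147, y'=0.0895
  A=0.0553, B=-0.3187, C=(l²−L²−A²−y'²−z²)/(2L)=0.0829
  θ1 = atan2(B,A) + arccos(C/0.3235) = -0.0873
rotate P by −φ2: (0.0702, -0.0575, -0.3187)
  A cos θ + B sin θ = C:  -0.0002·cos θ + -0.3187·sin θ = 0.1088
  √(A²+B²)=0.3187;  θ2 = -1.5713+1.2226 ≈ -0.3487
φ3=240.0° → target in arm frame (-0.0849, -0.0320)
  A cos θ + B sin θ = C:  0.1549·cos θ + -0.3187·sin θ = 0.0364
  γ=atan2(-0.3187,0.1549)=-1.1185;  ψ=arccos(0.1028)=1.4679;  θ3=γ+ψ≈0.3494

θ₁ = -0.0873, θ₂ = -0.3487, θ₃ = 0.3494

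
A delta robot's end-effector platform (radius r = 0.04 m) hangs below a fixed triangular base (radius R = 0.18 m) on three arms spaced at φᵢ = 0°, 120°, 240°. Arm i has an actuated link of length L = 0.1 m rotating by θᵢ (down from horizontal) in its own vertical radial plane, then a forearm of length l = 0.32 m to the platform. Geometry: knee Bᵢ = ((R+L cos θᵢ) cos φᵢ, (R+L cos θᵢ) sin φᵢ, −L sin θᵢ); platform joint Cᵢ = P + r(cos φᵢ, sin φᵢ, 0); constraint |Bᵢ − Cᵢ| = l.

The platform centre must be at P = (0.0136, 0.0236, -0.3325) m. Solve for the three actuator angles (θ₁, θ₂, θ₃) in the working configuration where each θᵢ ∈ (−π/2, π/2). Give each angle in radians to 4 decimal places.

θ₁ = 0.8726, θ₂ = 0.8724, θ₃ = 1.1343

rotate P by −φ1: (0.0136, 0.0236, -0.3325)
  e−x'=0.1264;  (l²−L²−(e−x')²−y'²−z²)/2L = -0.1735
  γ=atan2(-0.3325,0.1264)=-1.2075;  ψ=arccos(-0.4876)=2.0801;  θ1=γ+ψ≈0.8726
φ2=120.0° → target in arm frame (0.0136, -0.0236)
  A=0.1264, B=-0.3325, C=(l²−L²−A²−y'²−z²)/(2L)=-0.1734
  θ2 = atan2(B,A) + arccos(C/0.3557) = 0.8724
φ3=240.0° → target in arm frame (-0.0272, 0.0000)
  e−x'=0.1672;  (l²−L²−(e−x')²−y'²−z²)/2L = -0.2306
  √(A²+B²)=0.3722;  θ3 = -1.1048+2.2391 ≈ 1.1343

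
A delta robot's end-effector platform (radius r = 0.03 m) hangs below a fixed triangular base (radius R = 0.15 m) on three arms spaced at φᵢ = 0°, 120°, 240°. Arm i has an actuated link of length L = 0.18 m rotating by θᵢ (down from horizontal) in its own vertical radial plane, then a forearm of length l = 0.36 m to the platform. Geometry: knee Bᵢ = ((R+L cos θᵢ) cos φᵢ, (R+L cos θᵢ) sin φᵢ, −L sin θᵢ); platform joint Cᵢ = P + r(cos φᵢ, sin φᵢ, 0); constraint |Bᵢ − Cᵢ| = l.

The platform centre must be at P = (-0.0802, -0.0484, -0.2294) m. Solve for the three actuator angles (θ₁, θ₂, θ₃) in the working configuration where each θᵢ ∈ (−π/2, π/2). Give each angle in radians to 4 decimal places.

θ₁ = 0.6979, θ₂ = 0.2620, θ₃ = -0.3489

φ1=0.0° → target in arm frame (-0.0802, -0.0484)
  A cos θ + B sin θ = C:  0.2002·cos θ + -0.2294·sin θ = 0.0060
  γ=atan2(-0.2294,0.2002)=-0.8533;  ψ=arccos(0.0196)=1.5512;  θ1=γ+ψ≈0.6979
arm 2 (φ=120.0°): x'=-0.0018, y'=0.0937
  A=0.1218, B=-0.2294, C=(l²−L²−A²−y'²−z²)/(2L)=0.0582
  γ=atan2(-0.2294,0.1218)=-1.0826;  ψ=arccos(0.2242)=1.3447;  θ2=γ+ψ≈0.2620
arm 3 (φ=240.0°): x'=0.0820, y'=-0.0453
  A=0.0380, B=-0.2294, C=(l²−L²−A²−y'²−z²)/(2L)=0.1141
  θ3 = atan2(B,A) + arccos(C/0.2325) = -0.3489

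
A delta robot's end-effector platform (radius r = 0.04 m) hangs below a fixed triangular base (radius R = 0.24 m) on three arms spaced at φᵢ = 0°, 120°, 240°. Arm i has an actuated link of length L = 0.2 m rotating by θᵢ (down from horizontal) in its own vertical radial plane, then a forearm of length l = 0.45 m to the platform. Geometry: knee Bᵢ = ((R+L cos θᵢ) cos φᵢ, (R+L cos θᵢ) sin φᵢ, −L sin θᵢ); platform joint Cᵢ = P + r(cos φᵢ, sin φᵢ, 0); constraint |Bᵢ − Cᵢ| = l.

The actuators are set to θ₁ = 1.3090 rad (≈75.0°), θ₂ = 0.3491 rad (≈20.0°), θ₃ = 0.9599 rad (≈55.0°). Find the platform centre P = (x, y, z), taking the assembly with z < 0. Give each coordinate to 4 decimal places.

O1 = (0.2518·cos0.0°, 0.2518·sin0.0°, -0.1932) = (0.2518, 0.0000, -0.1932)
φ2=120.0°: virtual centre (-0.1940, 0.3360, -0.0684), radius l
arm 3 at φ=240.0°: (R−r)+L cos θ3 = 0.3147;  O3 = (-0.1574, -0.2726, -0.1638)
|O₂|²−|O₁|² = 0.0545;  |O₃|²−|O₁|² = 0.0252
[-0.8915 0.6719 0.2495]·P = 0.0545;  [-0.8182 -0.5451 0.0587]·P = 0.0252
Cramer: x(z) = -0.0450+0.1694z;  y(z) = 0.0214-0.1466z
into |P−O₁|² = l²: 1.0502z² + 0.2795z + -0.0767 = 0;  Δ = 0.4001;  z = -0.4343 or 0.1681 → z<0 root = -0.4343
x = -0.1186, y = 0.0850

(-0.1186, 0.0850, -0.4343)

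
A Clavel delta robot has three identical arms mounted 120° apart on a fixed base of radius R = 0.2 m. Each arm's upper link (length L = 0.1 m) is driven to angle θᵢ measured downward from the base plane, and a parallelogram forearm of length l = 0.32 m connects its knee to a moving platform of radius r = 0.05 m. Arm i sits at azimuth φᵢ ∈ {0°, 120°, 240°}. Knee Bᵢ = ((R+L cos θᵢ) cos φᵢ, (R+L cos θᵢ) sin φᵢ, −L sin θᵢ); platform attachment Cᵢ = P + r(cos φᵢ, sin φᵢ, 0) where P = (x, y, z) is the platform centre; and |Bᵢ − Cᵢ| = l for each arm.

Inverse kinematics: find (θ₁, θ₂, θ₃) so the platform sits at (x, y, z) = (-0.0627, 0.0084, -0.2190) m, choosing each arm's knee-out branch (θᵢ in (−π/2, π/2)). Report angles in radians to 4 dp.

θ₁ = 0.7851, θ₂ = -0.1741, θ₃ = 0.0006

arm 1 (φ=0.0°): x'=-0.0627, y'=0.0084
  A cos θ + B sin θ = C:  0.2127·cos θ + -0.2190·sin θ = -0.0044
  θ1 = atan2(B,A) + arccos(C/0.3053) = 0.7851
rotate P by −φ2: (0.0386, 0.0501, -0.2190)
  A cos θ + B sin θ = C:  0.1114·cos θ + -0.2190·sin θ = 0.1476
  γ=atan2(-0.2190,0.1114)=-1.1003;  ψ=arccos(0.6008)=0.9262;  θ2=γ+ψ≈-0.1741
φ3=240.0° → target in arm frame (0.0241, -0.0585)
  e−x'=0.1259;  (l²−L²−(e−x')²−y'²−z²)/2L = 0.1258
  θ3 = atan2(B,A) + arccos(C/0.2526) = 0.0006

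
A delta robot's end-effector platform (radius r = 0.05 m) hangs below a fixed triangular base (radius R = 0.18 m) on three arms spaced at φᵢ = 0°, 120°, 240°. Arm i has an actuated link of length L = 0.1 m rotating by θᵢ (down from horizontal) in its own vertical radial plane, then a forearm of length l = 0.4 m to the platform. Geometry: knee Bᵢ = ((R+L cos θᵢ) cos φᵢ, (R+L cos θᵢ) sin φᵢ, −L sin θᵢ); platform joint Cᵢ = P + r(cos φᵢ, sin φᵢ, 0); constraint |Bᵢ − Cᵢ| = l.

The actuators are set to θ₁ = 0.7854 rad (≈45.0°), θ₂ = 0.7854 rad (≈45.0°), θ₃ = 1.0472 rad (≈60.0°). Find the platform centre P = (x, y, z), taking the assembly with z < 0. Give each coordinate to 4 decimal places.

φ1=0.0°: virtual centre (0.2007, 0.0000, -0.0707), radius l
S2 = (0.2007·cos120.0°, 0.2007·sin120.0°, -0.0707) = (-0.1004, 0.1738, -0.0707)
S3 = (0.1800·cos240.0°, 0.1800·sin240.0°, -0.0866) = (-0.0900, -0.1559, -0.0866)
|S₂|²−|S₁|² = 0.0000;  |S₃|²−|S₁|² = -0.0054
[-0.6021 0.3476 0.0000]·P = 0.0000;  [-0.5814 -0.3118 -0.0318]·P = -0.0054
Cramer: x(z) = 0.0048-0.0283z;  y(z) = 0.0083-0.0491z
sphere 1 gives Az²+Bz+C=0 with A=1.0032, B=0.1517, C=-0.1166;  B²−4AC=0.4907;  roots -0.4247, 0.2735;  negative root z = -0.4247
x = 0.0168, y = 0.0292

(0.0168, 0.0292, -0.4247)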